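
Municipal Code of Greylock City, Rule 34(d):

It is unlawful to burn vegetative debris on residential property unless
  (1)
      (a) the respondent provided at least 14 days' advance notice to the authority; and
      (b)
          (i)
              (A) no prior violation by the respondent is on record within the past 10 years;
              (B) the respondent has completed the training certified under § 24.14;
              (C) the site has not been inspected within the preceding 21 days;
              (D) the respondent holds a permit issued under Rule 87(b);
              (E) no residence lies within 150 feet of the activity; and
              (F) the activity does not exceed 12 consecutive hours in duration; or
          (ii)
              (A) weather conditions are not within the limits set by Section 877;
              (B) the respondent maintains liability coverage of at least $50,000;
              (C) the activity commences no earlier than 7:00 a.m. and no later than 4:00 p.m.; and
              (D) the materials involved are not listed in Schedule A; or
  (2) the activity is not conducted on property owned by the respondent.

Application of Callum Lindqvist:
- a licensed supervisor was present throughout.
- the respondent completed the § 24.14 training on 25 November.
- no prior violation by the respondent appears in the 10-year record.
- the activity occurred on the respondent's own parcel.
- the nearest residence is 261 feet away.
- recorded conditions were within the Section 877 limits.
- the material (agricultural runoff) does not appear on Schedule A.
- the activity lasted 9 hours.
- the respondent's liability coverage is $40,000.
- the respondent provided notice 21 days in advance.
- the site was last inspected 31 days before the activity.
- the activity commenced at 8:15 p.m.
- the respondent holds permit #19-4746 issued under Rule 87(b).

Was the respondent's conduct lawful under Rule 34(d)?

(a) ≥14 days' notice — met.
(A) no prior violation — met.
(B) training certified — holds.
(C) not (site inspected) — met.
(D) holds permit — holds.
(E) no residence in 150 ft — met.
(F) ≤ 12 hrs duration — met.
(i) = T AND T AND T AND T AND T AND T = true.
(A) not (weather ok) — not satisfied.
(B) coverage ≥ $50,000 — not satisfied.
(C) start within hours — not satisfied.
(D) not (Schedule A material) — holds.
(ii): F AND F AND F AND T → false.
(b) = T OR F = true.
(1) = T AND T = true.
(2) not (own property) — not satisfied.
Overall: T OR F → true.

Yes — lawful.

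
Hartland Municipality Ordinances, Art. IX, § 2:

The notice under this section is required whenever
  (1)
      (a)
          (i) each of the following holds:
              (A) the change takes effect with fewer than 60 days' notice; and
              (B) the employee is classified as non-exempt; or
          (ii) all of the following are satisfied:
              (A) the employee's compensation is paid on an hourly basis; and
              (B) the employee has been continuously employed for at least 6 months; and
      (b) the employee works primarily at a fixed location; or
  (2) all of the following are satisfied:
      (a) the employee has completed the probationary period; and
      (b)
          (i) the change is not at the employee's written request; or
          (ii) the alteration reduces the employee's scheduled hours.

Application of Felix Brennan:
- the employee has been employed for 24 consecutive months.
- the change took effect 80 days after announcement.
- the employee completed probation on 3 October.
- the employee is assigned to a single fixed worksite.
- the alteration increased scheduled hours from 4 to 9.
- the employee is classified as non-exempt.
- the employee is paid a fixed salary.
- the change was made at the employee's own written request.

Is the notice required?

No — not required.

(A) < 60 days' notice — not satisfied.
(B) non-exempt — met.
(i): F AND T → false.
(A) hourly-paid — not satisfied.
(B) tenure ≥ 6 mo. — holds.
So (ii) is not satisfied (F AND T).
(a) = F OR F = false.
(b) fixed location — satisfied.
So (1) is not satisfied (F AND T).
(a) past probation — met.
(i) not employee-requested — not met.
(ii) hours reduced — not satisfied.
(b) = F OR F = false.
(2): T AND F → false.
Overall: F OR F → false.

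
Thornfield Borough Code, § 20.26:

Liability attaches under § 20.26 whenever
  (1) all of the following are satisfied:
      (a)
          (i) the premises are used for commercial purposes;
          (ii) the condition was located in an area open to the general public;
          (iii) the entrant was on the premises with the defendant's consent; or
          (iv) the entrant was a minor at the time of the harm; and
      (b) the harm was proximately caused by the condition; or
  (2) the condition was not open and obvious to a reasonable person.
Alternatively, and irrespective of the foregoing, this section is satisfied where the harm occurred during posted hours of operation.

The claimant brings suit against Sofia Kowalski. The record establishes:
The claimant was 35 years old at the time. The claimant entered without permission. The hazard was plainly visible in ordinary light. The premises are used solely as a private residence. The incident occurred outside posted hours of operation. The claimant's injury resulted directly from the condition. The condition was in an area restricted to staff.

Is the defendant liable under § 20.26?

(i) commercial use — fails.
(ii) public area — not satisfied.
(iii) consent to enter — not met.
(iv) entrant a minor — not met.
(a) = F OR F OR F OR F = false.
(b) proximate cause — met.
So (1) is not satisfied (F AND T).
(2) not open/obvious — fails.
Overall = F OR F = false.
Exception (during posted hours) — not satisfied.
Result: main false OR exception false → false.

No — not liable.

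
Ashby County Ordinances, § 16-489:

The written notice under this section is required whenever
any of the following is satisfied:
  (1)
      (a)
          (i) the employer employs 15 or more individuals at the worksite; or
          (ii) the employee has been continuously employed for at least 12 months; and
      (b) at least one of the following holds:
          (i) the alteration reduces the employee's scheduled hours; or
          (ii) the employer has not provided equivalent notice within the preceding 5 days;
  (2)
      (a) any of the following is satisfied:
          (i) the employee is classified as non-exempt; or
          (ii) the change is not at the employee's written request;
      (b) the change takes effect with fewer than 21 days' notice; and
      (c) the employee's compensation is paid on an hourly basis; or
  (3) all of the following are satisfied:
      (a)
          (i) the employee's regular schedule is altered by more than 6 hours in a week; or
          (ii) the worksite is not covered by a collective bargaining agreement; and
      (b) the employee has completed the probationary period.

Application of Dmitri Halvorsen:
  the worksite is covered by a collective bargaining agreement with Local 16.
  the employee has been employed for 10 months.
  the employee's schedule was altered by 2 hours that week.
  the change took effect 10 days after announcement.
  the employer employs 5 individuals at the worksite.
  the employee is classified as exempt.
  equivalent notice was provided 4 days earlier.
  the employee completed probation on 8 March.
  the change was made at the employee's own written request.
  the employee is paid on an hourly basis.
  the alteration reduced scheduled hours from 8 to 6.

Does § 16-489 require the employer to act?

(i) ≥ 15 at site — fails.
(ii) tenure ≥ 12 mo. — fails.
(a): F OR F → false.
(i) hours reduced — met.
(ii) no recent notice — not satisfied.
So (b) is satisfied (T OR F).
(1) = F AND T = false.
(i) non-exempt — not satisfied.
(ii) not employee-requested — not satisfied.
(a): F OR F → false.
(b) < 21 days' notice — met.
(c) hourly-paid — holds.
(2) = F AND T AND T = false.
(i) schedule shift > 6h — fails.
(ii) no CBA — fails.
(a) = F OR F = false.
(b) past probation — holds.
(3): F AND T → false.
Overall = F OR F OR F = false.

No — not required.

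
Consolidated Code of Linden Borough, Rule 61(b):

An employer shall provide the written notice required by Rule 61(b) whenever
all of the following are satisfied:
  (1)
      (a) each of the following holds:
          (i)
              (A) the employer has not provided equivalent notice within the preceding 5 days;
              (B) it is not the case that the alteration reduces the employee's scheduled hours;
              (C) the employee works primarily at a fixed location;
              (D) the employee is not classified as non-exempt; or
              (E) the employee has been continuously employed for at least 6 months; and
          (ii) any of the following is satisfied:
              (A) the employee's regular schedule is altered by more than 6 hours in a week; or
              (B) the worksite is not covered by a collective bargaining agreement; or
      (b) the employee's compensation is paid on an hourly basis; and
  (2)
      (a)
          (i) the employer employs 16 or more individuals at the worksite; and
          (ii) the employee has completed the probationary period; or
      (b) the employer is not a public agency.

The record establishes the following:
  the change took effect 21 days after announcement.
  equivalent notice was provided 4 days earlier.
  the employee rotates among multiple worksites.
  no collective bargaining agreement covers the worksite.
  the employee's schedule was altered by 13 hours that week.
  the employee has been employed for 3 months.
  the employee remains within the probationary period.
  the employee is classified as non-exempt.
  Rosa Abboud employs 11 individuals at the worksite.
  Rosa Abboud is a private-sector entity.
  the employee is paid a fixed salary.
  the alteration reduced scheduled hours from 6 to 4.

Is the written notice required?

No — not required.

(A) no recent notice — fails.
(B) not (hours reduced) — fails.
(C) fixed location — fails.
(D) not (non-exempt) — fails.
(E) tenure ≥ 6 mo. — fails.
So (i) is not satisfied (F OR F OR F OR F OR F).
(A) schedule shift > 6h — satisfied.
(B) no CBA — holds.
So (ii) is satisfied (T OR T).
(a) = F AND T = false.
(b) hourly-paid — fails.
(1): F OR F → false.
(i) ≥ 16 at site — not met.
(ii) past probation — not met.
(a): F AND F → false.
(b) not (public agency) — holds.
So (2) is satisfied (F OR T).
Overall = F AND T = false.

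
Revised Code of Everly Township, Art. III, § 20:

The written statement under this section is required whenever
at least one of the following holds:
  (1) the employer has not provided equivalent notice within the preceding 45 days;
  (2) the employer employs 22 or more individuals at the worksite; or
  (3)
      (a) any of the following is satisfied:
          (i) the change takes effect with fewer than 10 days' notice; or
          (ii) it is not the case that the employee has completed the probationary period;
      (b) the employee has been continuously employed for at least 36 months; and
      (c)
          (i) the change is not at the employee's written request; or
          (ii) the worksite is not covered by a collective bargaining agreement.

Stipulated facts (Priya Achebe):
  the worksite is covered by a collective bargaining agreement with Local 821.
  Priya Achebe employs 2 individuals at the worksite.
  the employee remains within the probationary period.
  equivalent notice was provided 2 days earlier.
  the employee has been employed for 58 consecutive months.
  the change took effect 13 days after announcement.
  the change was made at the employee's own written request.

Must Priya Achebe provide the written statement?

No — not required.

(1) no recent notice — fails.
(2) ≥ 22 at site — not met.
(i) < 10 days' notice — not satisfied.
(ii) not (past probation) — satisfied.
(a) = F OR T = true.
(b) tenure ≥ 36 mo. — satisfied.
(i) not employee-requested — not satisfied.
(ii) no CBA — not met.
So (c) is not satisfied (F OR F).
(3): T AND T AND F → false.
So Overall is not satisfied (F OR F OR F).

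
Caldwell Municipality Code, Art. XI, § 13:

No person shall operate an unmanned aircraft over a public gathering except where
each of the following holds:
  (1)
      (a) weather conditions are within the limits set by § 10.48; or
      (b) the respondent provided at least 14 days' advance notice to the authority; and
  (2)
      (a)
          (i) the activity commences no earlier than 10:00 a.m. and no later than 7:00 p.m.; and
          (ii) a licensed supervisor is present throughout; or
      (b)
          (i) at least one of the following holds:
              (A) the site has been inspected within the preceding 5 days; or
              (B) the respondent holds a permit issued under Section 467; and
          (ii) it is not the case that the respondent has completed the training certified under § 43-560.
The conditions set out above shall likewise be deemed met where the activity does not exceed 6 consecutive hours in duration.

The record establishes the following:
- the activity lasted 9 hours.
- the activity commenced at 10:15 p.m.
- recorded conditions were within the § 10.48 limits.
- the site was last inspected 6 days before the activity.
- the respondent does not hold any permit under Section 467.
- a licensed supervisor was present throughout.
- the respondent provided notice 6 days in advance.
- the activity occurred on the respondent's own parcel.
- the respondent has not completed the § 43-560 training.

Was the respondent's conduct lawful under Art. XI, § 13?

(a) weather ok — holds.
(b) ≥14 days' notice — fails.
So (1) is satisfied (T OR F).
(i) start within hours — not satisfied.
(ii) supervisor present — satisfied.
So (a) is not satisfied (F AND T).
(A) site inspected — not satisfied.
(B) holds permit — not met.
(i) = F OR F = false.
(ii) not (training certified) — satisfied.
(b): F AND T → false.
(2): F OR F → false.
Overall: T AND F → false.
Exception (≤ 6 hrs duration) — not satisfied.
Result: main false OR exception false → false.

No — unlawful.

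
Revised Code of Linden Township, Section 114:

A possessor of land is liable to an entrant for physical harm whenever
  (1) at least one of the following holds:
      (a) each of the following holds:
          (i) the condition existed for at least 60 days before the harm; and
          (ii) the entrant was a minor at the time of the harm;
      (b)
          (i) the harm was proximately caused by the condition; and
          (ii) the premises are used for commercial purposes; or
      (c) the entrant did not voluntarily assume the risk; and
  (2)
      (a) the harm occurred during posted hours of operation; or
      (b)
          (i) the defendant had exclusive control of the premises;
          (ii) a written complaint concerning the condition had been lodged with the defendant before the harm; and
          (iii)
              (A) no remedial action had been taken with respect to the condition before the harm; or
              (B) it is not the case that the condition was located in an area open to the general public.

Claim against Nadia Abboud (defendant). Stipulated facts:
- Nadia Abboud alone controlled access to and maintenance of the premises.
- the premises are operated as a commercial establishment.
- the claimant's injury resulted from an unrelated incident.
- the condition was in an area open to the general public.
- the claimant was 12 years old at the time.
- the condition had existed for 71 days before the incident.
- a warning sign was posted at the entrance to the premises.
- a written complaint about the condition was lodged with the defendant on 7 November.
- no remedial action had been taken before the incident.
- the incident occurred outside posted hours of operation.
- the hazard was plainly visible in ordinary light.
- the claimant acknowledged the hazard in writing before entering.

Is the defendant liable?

Yes — liable.

(i) condition ≥60 days old — met.
(ii) entrant a minor — met.
(a) = T AND T = true.
(i) proximate cause — fails.
(ii) commercial use — holds.
(b) = F AND T = false.
(c) no assumed risk — fails.
(1): T OR F OR F → true.
(a) during posted hours — not satisfied.
(i) exclusive control — holds.
(ii) complaint lodged — satisfied.
(A) no remedial action — holds.
(B) not (public area) — fails.
So (iii) is satisfied (T OR F).
(b): T AND T AND T → true.
(2) = F OR T = true.
So Overall is satisfied (T AND T).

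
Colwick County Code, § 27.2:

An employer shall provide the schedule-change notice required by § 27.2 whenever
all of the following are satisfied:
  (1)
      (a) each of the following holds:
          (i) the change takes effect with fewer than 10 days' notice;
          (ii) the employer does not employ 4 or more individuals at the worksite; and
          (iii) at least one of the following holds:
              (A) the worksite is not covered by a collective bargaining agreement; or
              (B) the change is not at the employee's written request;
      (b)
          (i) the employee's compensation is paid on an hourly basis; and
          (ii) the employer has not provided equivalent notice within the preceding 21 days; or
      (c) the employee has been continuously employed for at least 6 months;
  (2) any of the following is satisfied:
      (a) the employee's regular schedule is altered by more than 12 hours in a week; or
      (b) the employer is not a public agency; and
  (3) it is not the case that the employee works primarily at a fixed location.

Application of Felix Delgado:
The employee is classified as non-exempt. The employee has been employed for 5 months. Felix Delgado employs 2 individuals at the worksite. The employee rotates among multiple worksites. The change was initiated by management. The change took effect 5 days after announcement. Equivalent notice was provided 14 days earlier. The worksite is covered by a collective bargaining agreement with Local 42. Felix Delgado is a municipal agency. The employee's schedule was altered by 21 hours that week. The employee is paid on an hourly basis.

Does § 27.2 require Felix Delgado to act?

(i) < 10 days' notice — holds.
(ii) not (≥ 4 at site) — met.
(A) no CBA — fails.
(B) not employee-requested — satisfied.
So (iii) is satisfied (F OR T).
So (a) is satisfied (T AND T AND T).
(i) hourly-paid — satisfied.
(ii) no recent notice — not satisfied.
So (b) is not satisfied (T AND F).
(c) tenure ≥ 6 mo. — not satisfied.
(1): T OR F OR F → true.
(a) schedule shift > 12h — met.
(b) not (public agency) — not met.
(2): T OR F → true.
(3) not (fixed location) — holds.
So Overall is satisfied (T AND T AND T).

Yes — required.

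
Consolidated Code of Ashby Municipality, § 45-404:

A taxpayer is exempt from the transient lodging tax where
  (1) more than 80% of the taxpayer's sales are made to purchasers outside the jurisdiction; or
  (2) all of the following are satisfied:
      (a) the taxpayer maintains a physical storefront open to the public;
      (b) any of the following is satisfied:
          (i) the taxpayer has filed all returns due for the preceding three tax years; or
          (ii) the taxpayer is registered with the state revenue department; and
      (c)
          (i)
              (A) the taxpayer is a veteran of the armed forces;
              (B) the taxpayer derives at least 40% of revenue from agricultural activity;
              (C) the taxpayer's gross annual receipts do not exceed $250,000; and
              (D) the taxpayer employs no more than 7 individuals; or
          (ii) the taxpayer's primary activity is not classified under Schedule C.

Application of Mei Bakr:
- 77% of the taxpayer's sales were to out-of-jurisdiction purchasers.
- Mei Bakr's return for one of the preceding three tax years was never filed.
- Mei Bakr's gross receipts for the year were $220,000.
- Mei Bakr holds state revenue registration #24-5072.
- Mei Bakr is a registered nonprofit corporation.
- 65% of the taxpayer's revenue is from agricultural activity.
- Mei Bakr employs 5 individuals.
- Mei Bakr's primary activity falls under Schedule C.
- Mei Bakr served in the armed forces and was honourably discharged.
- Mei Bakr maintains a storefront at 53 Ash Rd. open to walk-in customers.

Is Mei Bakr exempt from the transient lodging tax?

Yes — exempt.

(1) >80% out-of-jur. sales — fails.
(a) has storefront — holds.
(i) returns current — not met.
(ii) state-registered — met.
(b) = F OR T = true.
(A) veteran — holds.
(B) ≥40% agricultural — met.
(C) receipts ≤ $250,000 — met.
(D) ≤ 7 employees — met.
(i): T AND T AND T AND T → true.
(ii) not (Schedule C activity) — fails.
(c): T OR F → true.
(2): T AND T AND T → true.
Overall: F OR T → true.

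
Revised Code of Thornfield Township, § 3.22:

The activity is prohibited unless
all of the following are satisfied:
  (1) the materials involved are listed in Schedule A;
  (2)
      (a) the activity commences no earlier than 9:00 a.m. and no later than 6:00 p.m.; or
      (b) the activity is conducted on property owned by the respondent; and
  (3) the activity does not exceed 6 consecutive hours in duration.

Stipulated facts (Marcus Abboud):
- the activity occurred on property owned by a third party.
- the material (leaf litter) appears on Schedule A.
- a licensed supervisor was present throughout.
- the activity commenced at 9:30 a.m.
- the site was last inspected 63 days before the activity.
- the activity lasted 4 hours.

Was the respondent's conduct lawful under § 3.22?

(1) Schedule A material — holds.
(a) start within hours — holds.
(b) own property — fails.
(2): T OR F → true.
(3) ≤ 6 hrs duration — met.
Overall = T AND T AND T = true.

Yes — lawful.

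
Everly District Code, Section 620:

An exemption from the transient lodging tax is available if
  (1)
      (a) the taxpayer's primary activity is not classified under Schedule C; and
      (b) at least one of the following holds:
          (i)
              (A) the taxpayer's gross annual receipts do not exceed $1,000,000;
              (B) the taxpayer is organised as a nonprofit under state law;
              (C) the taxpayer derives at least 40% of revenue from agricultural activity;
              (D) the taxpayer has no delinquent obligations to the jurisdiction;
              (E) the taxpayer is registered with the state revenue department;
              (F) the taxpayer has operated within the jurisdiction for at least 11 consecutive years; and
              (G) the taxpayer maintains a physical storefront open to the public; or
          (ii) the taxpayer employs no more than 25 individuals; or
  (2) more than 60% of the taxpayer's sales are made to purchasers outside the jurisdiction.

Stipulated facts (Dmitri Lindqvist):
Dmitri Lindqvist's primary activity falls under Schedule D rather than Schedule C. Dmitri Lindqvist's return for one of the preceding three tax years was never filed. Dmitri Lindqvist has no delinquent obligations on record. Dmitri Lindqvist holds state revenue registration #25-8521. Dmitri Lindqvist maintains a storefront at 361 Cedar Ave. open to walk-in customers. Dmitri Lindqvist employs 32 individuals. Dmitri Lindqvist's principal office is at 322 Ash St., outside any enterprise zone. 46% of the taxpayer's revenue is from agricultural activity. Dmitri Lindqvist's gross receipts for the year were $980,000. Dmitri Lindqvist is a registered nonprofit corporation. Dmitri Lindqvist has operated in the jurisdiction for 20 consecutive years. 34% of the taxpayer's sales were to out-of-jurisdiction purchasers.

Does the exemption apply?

(a) not (Schedule C activity) — holds.
(A) receipts ≤ $1,000,000 — met.
(B) nonprofit — met.
(C) ≥40% agricultural — satisfied.
(D) no delinquency — satisfied.
(E) state-registered — met.
(F) ≥ 11 yrs in jurisdiction — satisfied.
(G) has storefront — met.
So (i) is satisfied (T AND T AND T AND T AND T AND T AND T).
(ii) ≤ 25 employees — fails.
So (b) is satisfied (T OR F).
So (1) is satisfied (T AND T).
(2) >60% out-of-jur. sales — not met.
So Overall is satisfied (T OR F).

Yes — exempt.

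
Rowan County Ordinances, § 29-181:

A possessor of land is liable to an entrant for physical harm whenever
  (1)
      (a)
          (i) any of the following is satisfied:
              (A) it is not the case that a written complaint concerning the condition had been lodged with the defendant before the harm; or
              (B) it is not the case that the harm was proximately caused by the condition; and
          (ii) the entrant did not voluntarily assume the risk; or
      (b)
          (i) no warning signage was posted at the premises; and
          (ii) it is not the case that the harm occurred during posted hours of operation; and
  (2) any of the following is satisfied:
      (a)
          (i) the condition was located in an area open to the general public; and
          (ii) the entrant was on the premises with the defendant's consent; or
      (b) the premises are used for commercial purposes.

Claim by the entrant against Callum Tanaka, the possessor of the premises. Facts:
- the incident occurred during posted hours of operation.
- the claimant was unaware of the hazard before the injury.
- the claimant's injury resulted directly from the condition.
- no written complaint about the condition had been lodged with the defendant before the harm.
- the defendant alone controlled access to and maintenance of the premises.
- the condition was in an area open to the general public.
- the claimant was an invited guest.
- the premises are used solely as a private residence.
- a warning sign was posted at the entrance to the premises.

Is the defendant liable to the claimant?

Yes — liable.

(A) not (complaint lodged) — holds.
(B) not (proximate cause) — fails.
(i): T OR F → true.
(ii) no assumed risk — holds.
So (a) is satisfied (T AND T).
(i) no signage posted — not met.
(ii) not (during posted hours) — not satisfied.
(b): F AND F → false.
(1): T OR F → true.
(i) public area — met.
(ii) consent to enter — holds.
So (a) is satisfied (T AND T).
(b) commercial use — not satisfied.
So (2) is satisfied (T OR F).
Overall: T AND T → true.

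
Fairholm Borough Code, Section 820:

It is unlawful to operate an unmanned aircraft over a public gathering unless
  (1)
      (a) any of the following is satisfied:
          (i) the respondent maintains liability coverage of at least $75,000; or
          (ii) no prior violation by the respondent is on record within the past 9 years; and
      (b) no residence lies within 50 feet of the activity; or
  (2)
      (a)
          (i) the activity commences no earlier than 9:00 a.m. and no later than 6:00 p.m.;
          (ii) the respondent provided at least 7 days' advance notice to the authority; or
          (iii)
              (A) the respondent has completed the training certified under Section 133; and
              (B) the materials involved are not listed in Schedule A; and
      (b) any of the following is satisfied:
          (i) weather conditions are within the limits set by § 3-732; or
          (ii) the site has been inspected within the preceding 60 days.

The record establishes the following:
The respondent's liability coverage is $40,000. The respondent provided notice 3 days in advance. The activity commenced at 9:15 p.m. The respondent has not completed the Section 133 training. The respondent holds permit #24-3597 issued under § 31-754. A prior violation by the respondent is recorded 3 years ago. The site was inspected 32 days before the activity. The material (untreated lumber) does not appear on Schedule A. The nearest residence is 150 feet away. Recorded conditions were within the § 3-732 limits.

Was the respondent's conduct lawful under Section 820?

(i) coverage ≥ $75,000 — not satisfied.
(ii) no prior violation — not satisfied.
So (a) is not satisfied (F OR F).
(b) no residence in 50 ft — met.
So (1) is not satisfied (F AND T).
(i) start within hours — not met.
(ii) ≥7 days' notice — not satisfied.
(A) training certified — not satisfied.
(B) not (Schedule A material) — met.
So (iii) is not satisfied (F AND T).
(a) = F OR F OR F = false.
(i) weather ok — holds.
(ii) site inspected — satisfied.
(b): T OR T → true.
(2): F AND T → false.
Overall: F OR F → false.

No — unlawful.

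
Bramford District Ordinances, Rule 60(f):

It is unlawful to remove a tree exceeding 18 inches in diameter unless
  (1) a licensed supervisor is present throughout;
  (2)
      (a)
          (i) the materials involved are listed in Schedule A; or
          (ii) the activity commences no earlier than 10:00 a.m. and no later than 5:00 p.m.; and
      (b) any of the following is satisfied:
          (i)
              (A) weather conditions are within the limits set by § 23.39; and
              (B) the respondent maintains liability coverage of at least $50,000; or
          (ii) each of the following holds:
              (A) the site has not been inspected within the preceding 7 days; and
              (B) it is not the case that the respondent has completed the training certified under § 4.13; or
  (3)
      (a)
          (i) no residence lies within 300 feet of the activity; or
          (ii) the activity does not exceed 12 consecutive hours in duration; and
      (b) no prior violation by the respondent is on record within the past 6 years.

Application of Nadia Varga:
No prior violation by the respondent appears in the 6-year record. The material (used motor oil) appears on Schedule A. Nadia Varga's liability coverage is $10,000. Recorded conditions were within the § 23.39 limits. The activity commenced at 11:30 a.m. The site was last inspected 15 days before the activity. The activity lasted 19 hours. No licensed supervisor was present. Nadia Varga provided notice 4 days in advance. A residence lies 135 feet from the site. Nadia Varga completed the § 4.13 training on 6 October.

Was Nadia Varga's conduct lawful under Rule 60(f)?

(1) supervisor present — fails.
(i) Schedule A material — holds.
(ii) start within hours — satisfied.
(a) = T OR T = true.
(A) weather ok — met.
(B) coverage ≥ $50,000 — not met.
So (i) is not satisfied (T AND F).
(A) not (site inspected) — met.
(B) not (training certified) — not satisfied.
(ii): T AND F → false.
(b) = F OR F = false.
(2): T AND F → false.
(i) no residence in 300 ft — not met.
(ii) ≤ 12 hrs duration — not met.
So (a) is not satisfied (F OR F).
(b) no prior violation — satisfied.
(3) = F AND T = false.
So Overall is not satisfied (F OR F OR F).

No — unlawful.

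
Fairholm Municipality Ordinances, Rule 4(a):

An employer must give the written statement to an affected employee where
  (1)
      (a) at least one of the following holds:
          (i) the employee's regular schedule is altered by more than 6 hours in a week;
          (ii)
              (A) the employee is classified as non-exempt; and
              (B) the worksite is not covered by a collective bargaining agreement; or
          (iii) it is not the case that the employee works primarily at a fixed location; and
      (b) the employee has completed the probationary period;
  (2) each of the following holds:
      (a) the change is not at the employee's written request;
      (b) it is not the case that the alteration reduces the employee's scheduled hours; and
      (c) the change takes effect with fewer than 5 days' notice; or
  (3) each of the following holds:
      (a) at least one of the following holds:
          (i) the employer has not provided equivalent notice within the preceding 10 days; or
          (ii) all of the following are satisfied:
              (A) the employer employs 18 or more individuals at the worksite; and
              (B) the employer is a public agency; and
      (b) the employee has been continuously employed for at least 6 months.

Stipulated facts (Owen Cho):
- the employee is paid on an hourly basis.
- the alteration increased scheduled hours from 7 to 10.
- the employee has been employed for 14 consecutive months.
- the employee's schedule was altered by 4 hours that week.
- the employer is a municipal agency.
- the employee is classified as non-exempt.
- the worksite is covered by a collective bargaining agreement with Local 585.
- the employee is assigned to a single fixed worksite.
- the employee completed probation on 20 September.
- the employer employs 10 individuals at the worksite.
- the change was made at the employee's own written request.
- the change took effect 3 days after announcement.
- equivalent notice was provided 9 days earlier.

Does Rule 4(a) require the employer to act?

No — not required.

(i) schedule shift > 6h — not met.
(A) non-exempt — met.
(B) no CBA — not met.
So (ii) is not satisfied (T AND F).
(iii) not (fixed location) — not met.
So (a) is not satisfied (F OR F OR F).
(b) past probation — holds.
(1) = F AND T = false.
(a) not employee-requested — fails.
(b) not (hours reduced) — met.
(c) < 5 days' notice — satisfied.
So (2) is not satisfied (F AND T AND T).
(i) no recent notice — not satisfied.
(A) ≥ 18 at site — not met.
(B) public agency — satisfied.
(ii) = F AND T = false.
(a): F OR F → false.
(b) tenure ≥ 6 mo. — satisfied.
So (3) is not satisfied (F AND T).
Overall = F OR F OR F = false.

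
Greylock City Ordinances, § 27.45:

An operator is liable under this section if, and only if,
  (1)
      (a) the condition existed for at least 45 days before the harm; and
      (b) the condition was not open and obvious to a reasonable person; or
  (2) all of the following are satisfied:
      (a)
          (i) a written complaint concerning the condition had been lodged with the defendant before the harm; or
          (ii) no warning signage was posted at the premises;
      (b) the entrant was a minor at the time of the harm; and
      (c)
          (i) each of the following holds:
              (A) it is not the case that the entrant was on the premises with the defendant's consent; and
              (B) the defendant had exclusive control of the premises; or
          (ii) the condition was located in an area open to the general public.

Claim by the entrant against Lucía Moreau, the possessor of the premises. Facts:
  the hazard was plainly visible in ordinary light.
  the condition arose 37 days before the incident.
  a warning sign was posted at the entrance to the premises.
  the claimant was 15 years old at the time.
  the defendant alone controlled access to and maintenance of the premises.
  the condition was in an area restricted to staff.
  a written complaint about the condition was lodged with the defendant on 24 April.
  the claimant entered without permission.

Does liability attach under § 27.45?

Yes — liable.

(a) condition ≥45 days old — fails.
(b) not open/obvious — not satisfied.
(1): F AND F → false.
(i) complaint lodged — satisfied.
(ii) no signage posted — fails.
(a): T OR F → true.
(b) entrant a minor — met.
(A) not (consent to enter) — met.
(B) exclusive control — holds.
So (i) is satisfied (T AND T).
(ii) public area — fails.
(c): T OR F → true.
So (2) is satisfied (T AND T AND T).
Overall: F OR T → true.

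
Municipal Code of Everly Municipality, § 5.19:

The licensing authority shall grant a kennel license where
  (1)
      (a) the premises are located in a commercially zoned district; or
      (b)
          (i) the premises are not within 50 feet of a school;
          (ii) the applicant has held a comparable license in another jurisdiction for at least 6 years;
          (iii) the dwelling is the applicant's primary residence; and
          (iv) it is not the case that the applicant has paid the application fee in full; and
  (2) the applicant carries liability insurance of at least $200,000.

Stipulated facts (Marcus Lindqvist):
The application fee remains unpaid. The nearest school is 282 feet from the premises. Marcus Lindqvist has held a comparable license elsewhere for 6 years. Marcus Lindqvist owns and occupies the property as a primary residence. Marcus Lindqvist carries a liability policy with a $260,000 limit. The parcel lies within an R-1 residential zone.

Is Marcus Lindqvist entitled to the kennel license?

Yes — granted.

(a) commercially zoned — not satisfied.
(i) ≥50 ft from school — met.
(ii) prior license ≥ 6 yr — met.
(iii) primary residence — satisfied.
(iv) not (fee paid) — met.
(b): T AND T AND T AND T → true.
(1): F OR T → true.
(2) insurance ≥ $200,000 — holds.
Overall = T AND T = true.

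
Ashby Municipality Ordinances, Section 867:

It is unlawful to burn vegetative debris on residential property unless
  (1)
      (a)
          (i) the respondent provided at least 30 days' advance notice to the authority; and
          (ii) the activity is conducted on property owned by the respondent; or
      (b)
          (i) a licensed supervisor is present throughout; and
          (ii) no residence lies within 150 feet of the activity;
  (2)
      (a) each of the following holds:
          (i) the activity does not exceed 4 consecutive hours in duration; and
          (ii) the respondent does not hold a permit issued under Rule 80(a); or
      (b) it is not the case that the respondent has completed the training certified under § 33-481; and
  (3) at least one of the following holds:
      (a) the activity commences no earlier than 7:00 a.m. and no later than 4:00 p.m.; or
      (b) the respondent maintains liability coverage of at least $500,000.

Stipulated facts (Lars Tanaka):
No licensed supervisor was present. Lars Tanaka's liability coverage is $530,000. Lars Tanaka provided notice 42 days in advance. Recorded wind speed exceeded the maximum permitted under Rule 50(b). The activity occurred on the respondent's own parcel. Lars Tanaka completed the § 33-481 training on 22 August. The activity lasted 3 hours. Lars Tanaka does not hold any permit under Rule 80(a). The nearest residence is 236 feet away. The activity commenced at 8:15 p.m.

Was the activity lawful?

Yes — lawful.

(i) ≥30 days' notice — satisfied.
(ii) own property — holds.
(a) = T AND T = true.
(i) supervisor present — not met.
(ii) no residence in 150 ft — holds.
(b): F AND T → false.
(1) = T OR F = true.
(i) ≤ 4 hrs duration — holds.
(ii) not (holds permit) — met.
(a): T AND T → true.
(b) not (training certified) — fails.
(2) = T OR F = true.
(a) start within hours — fails.
(b) coverage ≥ $500,000 — met.
(3): F OR T → true.
Overall = T AND T AND T = true.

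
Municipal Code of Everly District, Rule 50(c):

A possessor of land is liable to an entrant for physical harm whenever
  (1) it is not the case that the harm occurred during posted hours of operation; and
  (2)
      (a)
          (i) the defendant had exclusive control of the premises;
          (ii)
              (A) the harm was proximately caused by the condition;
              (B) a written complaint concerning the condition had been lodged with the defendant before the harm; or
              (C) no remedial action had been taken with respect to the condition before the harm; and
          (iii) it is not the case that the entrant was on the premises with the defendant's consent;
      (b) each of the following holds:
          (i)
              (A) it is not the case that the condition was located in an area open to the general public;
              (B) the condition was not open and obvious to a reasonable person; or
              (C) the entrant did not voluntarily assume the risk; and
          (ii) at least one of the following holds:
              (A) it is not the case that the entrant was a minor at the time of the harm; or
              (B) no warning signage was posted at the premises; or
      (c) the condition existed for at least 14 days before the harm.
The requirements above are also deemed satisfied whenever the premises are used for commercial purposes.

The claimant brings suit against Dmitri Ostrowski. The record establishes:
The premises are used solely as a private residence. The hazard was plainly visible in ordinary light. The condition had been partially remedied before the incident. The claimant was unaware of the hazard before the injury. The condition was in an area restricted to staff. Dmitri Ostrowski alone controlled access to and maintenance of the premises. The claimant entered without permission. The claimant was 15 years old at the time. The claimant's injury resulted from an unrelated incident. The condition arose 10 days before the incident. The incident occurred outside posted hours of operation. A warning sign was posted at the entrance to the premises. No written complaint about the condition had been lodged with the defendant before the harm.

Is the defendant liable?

No — not liable.

(1) not (during posted hours) — met.
(i) exclusive control — satisfied.
(A) proximate cause — fails.
(B) complaint lodged — fails.
(C) no remedial action — not satisfied.
(ii): F OR F OR F → false.
(iii) not (consent to enter) — met.
(a) = T AND F AND T = false.
(A) not (public area) — satisfied.
(B) not open/obvious — fails.
(C) no assumed risk — met.
So (i) is satisfied (T OR F OR T).
(A) not (entrant a minor) — not met.
(B) no signage posted — not met.
(ii) = F OR F = false.
(b): T AND F → false.
(c) condition ≥14 days old — not satisfied.
(2) = F OR F OR F = false.
So Overall is not satisfied (T AND F).
Exception (commercial use) — not satisfied.
Result: main false OR exception false → false.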